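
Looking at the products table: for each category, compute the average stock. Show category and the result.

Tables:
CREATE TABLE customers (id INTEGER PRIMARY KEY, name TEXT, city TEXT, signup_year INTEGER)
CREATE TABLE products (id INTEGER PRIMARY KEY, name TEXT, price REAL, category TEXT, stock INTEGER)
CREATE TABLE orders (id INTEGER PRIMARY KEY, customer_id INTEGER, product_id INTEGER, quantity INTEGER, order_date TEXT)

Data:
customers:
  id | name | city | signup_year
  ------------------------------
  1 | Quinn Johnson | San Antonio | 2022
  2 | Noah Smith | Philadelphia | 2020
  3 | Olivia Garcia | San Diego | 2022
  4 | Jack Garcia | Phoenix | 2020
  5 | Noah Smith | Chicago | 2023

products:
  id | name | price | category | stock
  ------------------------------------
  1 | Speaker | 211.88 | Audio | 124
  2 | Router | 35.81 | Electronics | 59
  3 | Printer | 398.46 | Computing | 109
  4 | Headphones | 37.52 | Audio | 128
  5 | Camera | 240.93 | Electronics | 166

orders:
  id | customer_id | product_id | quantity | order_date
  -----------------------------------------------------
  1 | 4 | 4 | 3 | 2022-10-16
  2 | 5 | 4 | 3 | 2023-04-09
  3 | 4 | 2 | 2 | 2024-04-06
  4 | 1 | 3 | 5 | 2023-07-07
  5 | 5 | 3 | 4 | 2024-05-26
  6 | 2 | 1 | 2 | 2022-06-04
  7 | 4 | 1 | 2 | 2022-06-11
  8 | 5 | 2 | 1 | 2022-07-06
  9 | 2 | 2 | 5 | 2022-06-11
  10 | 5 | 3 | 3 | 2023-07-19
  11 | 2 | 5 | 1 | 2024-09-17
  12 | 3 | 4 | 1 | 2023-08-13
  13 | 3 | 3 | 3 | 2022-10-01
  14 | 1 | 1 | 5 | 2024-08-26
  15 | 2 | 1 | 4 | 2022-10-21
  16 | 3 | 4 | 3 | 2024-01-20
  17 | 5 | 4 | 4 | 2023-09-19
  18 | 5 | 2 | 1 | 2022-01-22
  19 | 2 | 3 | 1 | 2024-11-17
SELECT category, AVG(stock) AS avg_stock FROM products GROUP BY category

Execution result:
category | avg_stock
Audio | 126.00
Computing | 109.00
Electronics | 112.50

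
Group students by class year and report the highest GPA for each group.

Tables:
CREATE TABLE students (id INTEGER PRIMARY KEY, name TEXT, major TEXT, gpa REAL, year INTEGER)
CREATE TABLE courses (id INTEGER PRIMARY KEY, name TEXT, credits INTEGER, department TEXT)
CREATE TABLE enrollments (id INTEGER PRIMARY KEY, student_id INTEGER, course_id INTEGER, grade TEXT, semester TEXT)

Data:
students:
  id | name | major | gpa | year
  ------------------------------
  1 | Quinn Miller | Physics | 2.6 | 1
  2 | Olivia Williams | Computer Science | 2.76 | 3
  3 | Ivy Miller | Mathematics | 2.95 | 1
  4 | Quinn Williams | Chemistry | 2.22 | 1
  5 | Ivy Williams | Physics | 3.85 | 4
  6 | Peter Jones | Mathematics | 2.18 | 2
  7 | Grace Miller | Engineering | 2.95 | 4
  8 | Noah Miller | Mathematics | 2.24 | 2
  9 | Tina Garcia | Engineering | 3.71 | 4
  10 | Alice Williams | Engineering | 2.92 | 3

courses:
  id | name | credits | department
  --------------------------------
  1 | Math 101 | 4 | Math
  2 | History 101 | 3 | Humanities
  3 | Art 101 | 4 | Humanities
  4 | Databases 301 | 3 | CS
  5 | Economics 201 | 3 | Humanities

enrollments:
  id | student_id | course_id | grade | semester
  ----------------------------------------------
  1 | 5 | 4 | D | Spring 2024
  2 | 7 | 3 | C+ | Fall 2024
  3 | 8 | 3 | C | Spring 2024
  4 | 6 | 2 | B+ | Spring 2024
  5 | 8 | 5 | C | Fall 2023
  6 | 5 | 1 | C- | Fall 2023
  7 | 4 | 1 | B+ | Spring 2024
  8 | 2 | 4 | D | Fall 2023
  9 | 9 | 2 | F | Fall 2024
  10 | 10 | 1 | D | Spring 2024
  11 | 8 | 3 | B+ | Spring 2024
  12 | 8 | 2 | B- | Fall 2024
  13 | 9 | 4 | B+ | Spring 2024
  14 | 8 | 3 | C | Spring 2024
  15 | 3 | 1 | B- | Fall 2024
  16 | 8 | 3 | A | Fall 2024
SELECT year, MAX(gpa) AS max_gpa FROM students GROUP BY year

Execution result:
year | max_gpa
1 | 2.95
2 | 2.24
3 | 2.92
4 | 3.85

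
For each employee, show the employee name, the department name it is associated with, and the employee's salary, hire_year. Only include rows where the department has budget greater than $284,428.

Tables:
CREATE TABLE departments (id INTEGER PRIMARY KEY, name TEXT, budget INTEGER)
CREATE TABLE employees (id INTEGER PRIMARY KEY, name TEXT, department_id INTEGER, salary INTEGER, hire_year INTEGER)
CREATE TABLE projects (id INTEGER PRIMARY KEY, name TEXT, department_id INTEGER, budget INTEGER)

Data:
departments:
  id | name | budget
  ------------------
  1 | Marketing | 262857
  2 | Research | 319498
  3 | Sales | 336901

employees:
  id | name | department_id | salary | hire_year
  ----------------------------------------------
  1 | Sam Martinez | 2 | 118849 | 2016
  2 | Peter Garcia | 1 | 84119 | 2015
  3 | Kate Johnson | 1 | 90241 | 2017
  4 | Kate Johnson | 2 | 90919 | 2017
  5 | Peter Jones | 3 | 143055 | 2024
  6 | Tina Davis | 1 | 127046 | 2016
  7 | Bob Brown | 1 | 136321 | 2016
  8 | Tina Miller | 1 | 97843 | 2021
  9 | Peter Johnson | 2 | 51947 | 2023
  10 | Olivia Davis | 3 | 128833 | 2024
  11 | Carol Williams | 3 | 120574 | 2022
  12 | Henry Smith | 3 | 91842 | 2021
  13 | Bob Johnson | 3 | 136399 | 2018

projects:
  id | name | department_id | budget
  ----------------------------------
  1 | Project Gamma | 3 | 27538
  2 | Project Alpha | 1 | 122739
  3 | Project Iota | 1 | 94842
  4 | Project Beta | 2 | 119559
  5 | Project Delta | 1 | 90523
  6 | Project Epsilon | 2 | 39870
SELECT c.name, p.name AS department, c.salary, c.hire_year FROM employees c JOIN departments p ON c.department_id = p.id WHERE p.budget > 284428

Execution result:
name | department | salary | hire_year
Sam Martinez | Research | 118849 | 2016
Kate Johnson | Research | 90919 | 2017
Peter Jones | Sales | 143055 | 2024
Peter Johnson | Research | 51947 | 2023
Olivia Davis | Sales | 128833 | 2024
Carol Williams | Sales | 120574 | 2022
Henry Smith | Sales | 91842 | 2021
Bob Johnson | Sales | 136399 | 2018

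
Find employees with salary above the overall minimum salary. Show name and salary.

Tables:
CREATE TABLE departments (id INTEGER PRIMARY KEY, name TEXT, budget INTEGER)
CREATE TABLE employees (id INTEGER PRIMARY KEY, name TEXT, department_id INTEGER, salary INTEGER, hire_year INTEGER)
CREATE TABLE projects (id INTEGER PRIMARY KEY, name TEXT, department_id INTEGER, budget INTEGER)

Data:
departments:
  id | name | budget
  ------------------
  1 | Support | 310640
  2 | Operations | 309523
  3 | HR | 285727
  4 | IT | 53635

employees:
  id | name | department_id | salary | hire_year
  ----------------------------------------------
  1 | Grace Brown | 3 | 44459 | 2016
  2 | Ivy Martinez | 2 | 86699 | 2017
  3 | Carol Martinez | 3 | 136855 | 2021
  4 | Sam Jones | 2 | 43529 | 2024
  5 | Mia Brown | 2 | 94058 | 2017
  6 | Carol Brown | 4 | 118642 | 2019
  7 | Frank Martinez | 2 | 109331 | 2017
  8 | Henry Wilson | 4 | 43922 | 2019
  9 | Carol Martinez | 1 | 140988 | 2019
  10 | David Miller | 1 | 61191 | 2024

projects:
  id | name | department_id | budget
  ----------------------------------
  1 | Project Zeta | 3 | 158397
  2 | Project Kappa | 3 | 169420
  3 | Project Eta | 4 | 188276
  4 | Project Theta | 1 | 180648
SELECT name, salary FROM employees WHERE salary > (SELECT MIN(salary) FROM employees)

Execution result:
name | salary
Grace Brown | 44459
Ivy Martinez | 86699
Carol Martinez | 136855
Mia Brown | 94058
Carol Brown | 118642
Frank Martinez | 109331
Henry Wilson | 43922
Carol Martinez | 140988
David Miller | 61191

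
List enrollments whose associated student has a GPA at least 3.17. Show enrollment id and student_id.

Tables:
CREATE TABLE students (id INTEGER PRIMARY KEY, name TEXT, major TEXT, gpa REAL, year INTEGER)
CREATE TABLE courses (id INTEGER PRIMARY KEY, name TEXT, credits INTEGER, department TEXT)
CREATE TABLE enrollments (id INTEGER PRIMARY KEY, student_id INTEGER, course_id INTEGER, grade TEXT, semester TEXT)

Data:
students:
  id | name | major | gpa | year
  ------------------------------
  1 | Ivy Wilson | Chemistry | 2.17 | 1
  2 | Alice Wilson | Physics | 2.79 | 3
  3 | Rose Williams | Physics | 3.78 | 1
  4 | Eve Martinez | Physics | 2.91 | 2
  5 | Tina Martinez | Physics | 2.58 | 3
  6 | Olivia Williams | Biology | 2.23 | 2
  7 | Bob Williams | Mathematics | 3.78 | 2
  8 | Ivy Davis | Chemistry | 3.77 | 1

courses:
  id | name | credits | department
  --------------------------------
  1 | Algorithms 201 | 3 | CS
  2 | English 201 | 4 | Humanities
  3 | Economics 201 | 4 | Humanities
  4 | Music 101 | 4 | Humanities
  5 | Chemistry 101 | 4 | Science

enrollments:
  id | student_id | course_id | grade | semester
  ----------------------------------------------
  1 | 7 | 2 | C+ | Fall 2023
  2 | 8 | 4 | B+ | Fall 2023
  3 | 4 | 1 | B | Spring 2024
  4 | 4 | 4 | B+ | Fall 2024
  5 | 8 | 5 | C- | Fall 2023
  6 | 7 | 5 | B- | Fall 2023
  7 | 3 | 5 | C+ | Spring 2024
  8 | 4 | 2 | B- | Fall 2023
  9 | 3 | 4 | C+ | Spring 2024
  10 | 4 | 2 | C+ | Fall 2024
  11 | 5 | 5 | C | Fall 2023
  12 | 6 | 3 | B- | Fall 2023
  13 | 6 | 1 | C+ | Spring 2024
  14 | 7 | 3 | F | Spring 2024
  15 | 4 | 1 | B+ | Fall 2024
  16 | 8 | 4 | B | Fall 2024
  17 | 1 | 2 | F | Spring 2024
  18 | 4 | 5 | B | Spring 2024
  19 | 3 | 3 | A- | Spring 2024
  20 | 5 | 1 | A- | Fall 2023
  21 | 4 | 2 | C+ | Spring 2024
SELECT id, student_id FROM enrollments WHERE student_id IN (SELECT id FROM students WHERE gpa >= 3.17)

Execution result:
id | student_id
1 | 7
2 | 8
5 | 8
6 | 7
7 | 3
9 | 3
14 | 7
16 | 8
19 | 3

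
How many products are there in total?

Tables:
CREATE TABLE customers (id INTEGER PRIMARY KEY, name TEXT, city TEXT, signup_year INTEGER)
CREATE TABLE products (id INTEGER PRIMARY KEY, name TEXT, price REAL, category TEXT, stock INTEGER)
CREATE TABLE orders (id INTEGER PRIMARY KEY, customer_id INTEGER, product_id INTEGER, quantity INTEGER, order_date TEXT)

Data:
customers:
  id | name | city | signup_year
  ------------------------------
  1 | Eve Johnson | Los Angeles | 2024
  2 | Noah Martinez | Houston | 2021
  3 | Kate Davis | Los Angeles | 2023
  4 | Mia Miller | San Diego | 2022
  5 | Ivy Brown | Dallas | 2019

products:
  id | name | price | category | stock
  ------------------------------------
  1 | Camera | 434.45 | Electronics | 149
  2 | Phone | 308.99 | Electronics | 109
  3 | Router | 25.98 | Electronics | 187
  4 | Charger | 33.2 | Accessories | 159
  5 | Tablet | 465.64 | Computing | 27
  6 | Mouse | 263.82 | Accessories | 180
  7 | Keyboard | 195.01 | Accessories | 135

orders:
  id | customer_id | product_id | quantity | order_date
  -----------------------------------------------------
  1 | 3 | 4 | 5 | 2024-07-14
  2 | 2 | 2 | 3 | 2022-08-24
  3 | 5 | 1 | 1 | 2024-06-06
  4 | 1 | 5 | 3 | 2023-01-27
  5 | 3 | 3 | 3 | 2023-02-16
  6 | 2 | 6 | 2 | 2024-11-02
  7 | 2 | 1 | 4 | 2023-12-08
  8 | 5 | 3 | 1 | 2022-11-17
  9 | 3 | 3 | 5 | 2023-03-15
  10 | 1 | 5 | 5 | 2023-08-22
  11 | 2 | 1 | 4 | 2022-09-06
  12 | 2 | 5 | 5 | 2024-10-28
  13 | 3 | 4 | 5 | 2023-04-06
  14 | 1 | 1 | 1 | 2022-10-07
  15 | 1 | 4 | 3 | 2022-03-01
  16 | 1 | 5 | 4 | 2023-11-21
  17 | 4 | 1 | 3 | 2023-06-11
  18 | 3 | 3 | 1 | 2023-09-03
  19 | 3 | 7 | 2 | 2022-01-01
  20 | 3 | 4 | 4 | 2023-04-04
SELECT COUNT(*) FROM products

Execution result:
7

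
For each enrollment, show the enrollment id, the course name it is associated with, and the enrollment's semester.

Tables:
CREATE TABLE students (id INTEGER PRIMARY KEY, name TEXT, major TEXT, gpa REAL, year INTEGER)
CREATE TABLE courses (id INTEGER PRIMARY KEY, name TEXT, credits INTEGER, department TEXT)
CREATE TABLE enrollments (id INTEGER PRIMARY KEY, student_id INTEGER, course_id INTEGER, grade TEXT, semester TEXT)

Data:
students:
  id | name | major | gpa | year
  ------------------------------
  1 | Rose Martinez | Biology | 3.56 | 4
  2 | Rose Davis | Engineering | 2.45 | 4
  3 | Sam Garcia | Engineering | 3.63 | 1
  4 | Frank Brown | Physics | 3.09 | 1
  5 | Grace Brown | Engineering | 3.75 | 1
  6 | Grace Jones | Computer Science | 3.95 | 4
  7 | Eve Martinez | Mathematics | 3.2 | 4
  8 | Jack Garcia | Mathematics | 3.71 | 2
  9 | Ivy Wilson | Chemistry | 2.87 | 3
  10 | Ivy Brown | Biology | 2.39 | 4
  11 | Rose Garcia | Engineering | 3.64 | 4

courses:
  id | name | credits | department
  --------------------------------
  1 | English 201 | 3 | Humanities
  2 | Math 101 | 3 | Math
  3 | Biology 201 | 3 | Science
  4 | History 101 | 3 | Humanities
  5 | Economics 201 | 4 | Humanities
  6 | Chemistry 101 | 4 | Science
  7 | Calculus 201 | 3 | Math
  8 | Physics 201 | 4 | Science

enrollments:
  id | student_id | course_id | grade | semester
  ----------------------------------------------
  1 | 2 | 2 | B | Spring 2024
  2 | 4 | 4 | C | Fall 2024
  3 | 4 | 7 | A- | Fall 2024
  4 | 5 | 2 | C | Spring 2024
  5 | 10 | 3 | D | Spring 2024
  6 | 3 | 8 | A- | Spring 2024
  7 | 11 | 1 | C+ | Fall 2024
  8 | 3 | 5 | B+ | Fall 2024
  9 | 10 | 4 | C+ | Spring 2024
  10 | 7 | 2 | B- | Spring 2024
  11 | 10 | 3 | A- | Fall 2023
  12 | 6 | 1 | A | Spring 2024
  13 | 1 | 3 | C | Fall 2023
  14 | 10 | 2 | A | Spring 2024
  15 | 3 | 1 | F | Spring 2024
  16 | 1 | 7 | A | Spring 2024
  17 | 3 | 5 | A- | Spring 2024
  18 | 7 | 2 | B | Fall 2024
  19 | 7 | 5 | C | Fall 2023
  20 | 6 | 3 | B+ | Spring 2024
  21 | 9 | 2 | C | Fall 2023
SELECT c.id, p.name AS course, c.semester FROM enrollments c JOIN courses p ON c.course_id = p.id

Execution result:
id | course | semester
1 | Math 101 | Spring 2024
2 | History 101 | Fall 2024
3 | Calculus 201 | Fall 2024
4 | Math 101 | Spring 2024
5 | Biology 201 | Spring 2024
6 | Physics 201 | Spring 2024
7 | English 201 | Fall 2024
8 | Economics 201 | Fall 2024
9 | History 101 | Spring 2024
10 | Math 101 | Spring 2024
11 | Biology 201 | Fall 2023
12 | English 201 | Spring 2024
13 | Biology 201 | Fall 2023
14 | Math 101 | Spring 2024
15 | English 201 | Spring 2024
16 | Calculus 201 | Spring 2024
17 | Economics 201 | Spring 2024
18 | Math 101 | Fall 2024
19 | Economics 201 | Fall 2023
20 | Biology 201 | Spring 2024
21 | Math 101 | Fall 2023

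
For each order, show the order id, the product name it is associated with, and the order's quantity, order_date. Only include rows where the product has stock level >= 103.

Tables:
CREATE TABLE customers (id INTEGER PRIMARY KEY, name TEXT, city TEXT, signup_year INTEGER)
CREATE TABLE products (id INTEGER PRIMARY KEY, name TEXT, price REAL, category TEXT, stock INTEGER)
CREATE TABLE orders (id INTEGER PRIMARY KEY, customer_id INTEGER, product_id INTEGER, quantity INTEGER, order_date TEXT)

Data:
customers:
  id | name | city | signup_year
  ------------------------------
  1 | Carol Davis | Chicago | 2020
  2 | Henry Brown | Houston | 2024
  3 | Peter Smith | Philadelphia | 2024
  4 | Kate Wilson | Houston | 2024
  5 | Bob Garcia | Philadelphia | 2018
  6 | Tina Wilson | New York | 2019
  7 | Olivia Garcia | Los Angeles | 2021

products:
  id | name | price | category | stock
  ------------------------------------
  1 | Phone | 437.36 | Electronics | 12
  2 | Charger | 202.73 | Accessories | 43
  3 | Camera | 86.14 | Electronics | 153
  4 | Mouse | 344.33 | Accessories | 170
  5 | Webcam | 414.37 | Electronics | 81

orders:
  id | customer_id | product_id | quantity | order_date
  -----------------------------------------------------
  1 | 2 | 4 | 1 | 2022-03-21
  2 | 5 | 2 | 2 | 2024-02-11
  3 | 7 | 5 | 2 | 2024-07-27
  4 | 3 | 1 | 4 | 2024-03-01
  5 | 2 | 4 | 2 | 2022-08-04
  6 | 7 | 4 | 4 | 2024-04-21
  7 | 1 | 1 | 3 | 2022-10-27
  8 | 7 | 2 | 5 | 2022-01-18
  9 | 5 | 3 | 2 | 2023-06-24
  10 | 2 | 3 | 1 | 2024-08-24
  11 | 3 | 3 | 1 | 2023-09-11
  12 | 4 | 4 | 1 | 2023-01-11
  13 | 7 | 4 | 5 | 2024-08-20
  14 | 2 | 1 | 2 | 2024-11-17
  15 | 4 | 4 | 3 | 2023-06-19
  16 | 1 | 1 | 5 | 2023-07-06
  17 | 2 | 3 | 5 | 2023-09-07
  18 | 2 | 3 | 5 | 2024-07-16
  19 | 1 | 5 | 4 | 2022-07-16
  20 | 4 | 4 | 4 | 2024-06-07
SELECT c.id, p.name AS product, c.quantity, c.order_date FROM orders c JOIN products p ON c.product_id = p.id WHERE p.stock >= 103

Execution result:
id | product | quantity | order_date
1 | Mouse | 1 | 2022-03-21
5 | Mouse | 2 | 2022-08-04
6 | Mouse | 4 | 2024-04-21
9 | Camera | 2 | 2023-06-24
10 | Camera | 1 | 2024-08-24
11 | Camera | 1 | 2023-09-11
12 | Mouse | 1 | 2023-01-11
13 | Mouse | 5 | 2024-08-20
15 | Mouse | 3 | 2023-06-19
17 | Camera | 5 | 2023-09-07
18 | Camera | 5 | 2024-07-16
20 | Mouse | 4 | 2024-06-07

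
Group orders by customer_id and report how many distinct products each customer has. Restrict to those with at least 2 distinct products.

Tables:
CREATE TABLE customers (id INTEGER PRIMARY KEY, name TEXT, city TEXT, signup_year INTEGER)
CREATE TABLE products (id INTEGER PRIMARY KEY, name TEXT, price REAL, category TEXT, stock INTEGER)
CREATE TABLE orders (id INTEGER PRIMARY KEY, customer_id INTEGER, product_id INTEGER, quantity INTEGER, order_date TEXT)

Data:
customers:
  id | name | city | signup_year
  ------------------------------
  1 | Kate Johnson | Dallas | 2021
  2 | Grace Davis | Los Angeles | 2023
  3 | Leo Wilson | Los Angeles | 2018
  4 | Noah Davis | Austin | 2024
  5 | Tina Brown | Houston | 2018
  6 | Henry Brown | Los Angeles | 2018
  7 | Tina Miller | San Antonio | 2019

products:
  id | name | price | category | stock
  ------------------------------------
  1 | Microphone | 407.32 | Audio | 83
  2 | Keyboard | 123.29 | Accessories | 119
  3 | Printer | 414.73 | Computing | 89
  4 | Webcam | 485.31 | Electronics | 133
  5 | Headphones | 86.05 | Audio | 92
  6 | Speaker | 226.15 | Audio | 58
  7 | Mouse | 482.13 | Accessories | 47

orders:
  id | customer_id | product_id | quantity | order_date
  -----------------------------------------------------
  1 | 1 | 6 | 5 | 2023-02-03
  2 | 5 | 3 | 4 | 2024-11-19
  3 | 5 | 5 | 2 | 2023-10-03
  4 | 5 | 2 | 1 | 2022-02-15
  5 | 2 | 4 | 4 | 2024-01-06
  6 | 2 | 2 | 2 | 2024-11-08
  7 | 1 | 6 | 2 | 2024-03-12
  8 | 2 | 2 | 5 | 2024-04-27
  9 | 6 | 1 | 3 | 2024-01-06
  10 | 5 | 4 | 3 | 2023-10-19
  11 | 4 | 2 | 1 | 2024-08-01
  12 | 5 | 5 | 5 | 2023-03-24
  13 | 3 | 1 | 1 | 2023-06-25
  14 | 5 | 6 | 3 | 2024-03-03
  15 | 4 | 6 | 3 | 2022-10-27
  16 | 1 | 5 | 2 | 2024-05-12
SELECT customer_id, COUNT(DISTINCT product_id) AS distinct_product_count FROM orders GROUP BY customer_id HAVING COUNT(DISTINCT product_id) >= 2

Execution result:
customer_id | distinct_product_count
1 | 2
2 | 2
4 | 2
5 | 5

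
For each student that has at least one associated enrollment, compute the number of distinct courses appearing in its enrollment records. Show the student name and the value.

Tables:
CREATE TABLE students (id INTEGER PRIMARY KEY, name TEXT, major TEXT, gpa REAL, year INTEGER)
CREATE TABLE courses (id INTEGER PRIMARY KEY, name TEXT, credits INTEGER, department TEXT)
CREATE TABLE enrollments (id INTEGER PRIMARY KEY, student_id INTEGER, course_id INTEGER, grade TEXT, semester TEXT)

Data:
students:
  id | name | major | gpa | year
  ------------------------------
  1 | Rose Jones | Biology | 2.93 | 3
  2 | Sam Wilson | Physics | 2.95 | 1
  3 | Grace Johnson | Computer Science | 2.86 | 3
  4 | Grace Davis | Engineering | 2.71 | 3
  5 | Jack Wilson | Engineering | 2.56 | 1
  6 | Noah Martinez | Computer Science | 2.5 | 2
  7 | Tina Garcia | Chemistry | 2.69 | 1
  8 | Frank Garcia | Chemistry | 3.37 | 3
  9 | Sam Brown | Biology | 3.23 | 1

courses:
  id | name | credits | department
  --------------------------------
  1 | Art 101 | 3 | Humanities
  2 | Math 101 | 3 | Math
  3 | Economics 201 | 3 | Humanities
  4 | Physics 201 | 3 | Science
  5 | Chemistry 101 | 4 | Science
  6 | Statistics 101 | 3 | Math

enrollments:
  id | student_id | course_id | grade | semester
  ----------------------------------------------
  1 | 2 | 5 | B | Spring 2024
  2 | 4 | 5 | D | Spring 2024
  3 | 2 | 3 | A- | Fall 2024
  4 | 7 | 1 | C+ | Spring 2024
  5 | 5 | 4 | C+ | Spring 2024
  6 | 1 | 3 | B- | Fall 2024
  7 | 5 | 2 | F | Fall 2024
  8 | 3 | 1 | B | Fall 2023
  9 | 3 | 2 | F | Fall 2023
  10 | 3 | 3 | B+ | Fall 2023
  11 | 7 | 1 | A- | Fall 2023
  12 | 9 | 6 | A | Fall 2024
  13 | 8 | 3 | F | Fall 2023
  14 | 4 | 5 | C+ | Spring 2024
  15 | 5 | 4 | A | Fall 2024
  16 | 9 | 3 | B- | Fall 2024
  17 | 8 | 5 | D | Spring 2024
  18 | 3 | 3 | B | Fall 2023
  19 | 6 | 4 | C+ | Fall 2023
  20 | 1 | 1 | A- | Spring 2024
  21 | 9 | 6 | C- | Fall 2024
SELECT p.name, COUNT(DISTINCT c.course_id) AS distinct_course_count FROM enrollments c JOIN students p ON c.student_id = p.id GROUP BY p.id, p.name

Execution result:
name | distinct_course_count
Rose Jones | 2
Sam Wilson | 2
Grace Johnson | 3
Grace Davis | 1
Jack Wilson | 2
Noah Martinez | 1
Tina Garcia | 1
Frank Garcia | 2
Sam Brown | 2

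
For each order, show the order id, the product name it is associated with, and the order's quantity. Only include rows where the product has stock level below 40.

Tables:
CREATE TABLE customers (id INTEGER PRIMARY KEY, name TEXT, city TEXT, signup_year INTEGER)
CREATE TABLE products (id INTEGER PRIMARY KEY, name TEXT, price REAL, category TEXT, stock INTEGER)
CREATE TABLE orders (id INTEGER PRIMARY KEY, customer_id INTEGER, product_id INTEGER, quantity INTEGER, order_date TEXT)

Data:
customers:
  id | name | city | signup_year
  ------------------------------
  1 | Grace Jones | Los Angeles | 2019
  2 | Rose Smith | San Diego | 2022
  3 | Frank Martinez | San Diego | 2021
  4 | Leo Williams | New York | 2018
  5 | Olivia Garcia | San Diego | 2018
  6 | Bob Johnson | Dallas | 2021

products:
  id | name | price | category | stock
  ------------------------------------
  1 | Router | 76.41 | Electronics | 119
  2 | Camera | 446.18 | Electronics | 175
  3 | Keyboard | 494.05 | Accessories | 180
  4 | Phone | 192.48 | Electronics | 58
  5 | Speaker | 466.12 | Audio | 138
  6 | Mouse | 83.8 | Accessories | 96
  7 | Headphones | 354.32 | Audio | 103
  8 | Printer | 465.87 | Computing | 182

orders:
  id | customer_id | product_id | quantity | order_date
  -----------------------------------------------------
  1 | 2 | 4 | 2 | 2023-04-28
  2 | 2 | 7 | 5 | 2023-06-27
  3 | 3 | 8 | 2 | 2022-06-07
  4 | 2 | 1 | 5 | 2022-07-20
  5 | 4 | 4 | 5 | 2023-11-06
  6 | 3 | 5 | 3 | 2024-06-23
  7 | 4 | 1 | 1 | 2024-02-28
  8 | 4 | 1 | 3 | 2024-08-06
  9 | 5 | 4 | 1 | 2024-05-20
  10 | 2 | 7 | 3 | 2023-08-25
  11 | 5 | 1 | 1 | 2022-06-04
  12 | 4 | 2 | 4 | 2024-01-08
SELECT c.id, p.name AS product, c.quantity FROM orders c JOIN products p ON c.product_id = p.id WHERE p.stock < 40

Execution result:
(no rows)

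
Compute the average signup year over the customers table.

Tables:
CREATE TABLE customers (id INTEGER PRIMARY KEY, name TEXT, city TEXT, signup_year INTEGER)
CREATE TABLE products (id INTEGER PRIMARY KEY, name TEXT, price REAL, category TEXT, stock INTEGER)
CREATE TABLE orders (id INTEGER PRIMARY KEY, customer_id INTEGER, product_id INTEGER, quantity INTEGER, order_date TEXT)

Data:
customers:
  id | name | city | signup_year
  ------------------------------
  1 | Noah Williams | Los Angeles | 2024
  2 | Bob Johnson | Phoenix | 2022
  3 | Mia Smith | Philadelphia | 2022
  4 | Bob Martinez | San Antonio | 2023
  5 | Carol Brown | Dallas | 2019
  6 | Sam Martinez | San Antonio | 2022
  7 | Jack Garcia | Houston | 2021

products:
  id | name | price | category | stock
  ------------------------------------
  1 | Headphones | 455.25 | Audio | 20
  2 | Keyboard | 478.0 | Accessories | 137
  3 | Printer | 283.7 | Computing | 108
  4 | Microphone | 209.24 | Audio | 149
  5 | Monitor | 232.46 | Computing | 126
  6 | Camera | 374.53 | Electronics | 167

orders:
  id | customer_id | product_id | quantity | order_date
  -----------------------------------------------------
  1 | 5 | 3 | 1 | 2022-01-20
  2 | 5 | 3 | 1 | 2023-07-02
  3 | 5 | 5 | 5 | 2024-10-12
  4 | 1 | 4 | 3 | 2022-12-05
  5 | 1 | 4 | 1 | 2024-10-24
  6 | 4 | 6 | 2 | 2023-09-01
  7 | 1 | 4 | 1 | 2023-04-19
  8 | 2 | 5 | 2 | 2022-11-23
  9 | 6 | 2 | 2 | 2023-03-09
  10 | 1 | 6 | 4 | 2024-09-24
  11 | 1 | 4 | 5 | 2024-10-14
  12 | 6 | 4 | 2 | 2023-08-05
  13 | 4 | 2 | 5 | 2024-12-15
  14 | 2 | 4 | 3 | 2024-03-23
SELECT AVG(signup_year) FROM customers

Execution result:
2021.86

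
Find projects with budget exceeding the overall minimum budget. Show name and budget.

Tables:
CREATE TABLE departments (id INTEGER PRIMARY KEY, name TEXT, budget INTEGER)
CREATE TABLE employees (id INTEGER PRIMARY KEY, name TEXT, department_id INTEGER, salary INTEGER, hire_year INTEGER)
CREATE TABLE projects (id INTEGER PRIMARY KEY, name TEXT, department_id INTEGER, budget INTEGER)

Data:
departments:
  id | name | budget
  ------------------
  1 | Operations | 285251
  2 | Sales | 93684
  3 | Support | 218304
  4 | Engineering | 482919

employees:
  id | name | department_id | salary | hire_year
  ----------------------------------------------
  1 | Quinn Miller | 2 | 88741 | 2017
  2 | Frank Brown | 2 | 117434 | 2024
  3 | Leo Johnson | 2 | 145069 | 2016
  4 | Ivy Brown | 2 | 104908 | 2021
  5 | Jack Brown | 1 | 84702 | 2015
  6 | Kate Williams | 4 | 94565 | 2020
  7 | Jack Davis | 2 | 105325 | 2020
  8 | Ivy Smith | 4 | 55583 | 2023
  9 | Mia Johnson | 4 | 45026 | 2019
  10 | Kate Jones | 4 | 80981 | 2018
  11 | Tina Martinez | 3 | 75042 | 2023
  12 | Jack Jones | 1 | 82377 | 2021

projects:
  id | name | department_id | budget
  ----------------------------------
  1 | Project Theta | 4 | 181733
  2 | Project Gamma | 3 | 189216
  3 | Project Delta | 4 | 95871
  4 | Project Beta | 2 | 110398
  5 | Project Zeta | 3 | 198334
SELECT name, budget FROM projects WHERE budget > (SELECT MIN(budget) FROM projects)

Execution result:
name | budget
Project Theta | 181733
Project Gamma | 189216
Project Beta | 110398
Project Zeta | 198334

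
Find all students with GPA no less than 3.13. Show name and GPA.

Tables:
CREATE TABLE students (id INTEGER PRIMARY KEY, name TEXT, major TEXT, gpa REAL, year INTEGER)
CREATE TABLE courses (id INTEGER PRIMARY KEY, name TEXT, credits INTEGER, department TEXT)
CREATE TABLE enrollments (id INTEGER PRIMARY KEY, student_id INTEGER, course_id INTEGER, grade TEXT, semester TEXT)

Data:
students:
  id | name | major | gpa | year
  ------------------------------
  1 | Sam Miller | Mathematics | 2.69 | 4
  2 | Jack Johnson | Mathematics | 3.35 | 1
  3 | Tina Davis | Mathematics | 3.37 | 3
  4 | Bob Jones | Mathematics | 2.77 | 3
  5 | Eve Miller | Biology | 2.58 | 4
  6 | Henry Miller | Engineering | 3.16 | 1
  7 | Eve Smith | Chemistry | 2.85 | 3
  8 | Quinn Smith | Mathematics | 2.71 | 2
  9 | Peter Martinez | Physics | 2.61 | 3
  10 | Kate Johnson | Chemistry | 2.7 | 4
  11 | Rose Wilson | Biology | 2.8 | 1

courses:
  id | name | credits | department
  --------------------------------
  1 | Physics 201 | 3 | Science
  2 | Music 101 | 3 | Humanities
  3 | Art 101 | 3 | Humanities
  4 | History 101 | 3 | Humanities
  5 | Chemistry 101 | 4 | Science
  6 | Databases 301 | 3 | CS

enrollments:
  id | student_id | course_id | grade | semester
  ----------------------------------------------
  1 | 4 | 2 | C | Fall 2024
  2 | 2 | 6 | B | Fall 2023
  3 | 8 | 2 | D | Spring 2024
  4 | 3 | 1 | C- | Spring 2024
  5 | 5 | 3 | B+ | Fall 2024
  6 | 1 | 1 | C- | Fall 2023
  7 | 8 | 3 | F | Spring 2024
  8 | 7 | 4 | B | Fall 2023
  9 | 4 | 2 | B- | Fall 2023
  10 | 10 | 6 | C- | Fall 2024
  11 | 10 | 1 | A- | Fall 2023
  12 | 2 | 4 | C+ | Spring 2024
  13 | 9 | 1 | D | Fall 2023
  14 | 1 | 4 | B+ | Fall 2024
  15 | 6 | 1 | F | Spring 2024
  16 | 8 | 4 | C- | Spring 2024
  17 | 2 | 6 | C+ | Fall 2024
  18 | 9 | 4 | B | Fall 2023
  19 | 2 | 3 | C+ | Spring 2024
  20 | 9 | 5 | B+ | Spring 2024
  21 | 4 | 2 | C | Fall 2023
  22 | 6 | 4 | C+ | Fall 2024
SELECT name, gpa FROM students WHERE gpa >= 3.13

Execution result:
name | gpa
Jack Johnson | 3.35
Tina Davis | 3.37
Henry Miller | 3.16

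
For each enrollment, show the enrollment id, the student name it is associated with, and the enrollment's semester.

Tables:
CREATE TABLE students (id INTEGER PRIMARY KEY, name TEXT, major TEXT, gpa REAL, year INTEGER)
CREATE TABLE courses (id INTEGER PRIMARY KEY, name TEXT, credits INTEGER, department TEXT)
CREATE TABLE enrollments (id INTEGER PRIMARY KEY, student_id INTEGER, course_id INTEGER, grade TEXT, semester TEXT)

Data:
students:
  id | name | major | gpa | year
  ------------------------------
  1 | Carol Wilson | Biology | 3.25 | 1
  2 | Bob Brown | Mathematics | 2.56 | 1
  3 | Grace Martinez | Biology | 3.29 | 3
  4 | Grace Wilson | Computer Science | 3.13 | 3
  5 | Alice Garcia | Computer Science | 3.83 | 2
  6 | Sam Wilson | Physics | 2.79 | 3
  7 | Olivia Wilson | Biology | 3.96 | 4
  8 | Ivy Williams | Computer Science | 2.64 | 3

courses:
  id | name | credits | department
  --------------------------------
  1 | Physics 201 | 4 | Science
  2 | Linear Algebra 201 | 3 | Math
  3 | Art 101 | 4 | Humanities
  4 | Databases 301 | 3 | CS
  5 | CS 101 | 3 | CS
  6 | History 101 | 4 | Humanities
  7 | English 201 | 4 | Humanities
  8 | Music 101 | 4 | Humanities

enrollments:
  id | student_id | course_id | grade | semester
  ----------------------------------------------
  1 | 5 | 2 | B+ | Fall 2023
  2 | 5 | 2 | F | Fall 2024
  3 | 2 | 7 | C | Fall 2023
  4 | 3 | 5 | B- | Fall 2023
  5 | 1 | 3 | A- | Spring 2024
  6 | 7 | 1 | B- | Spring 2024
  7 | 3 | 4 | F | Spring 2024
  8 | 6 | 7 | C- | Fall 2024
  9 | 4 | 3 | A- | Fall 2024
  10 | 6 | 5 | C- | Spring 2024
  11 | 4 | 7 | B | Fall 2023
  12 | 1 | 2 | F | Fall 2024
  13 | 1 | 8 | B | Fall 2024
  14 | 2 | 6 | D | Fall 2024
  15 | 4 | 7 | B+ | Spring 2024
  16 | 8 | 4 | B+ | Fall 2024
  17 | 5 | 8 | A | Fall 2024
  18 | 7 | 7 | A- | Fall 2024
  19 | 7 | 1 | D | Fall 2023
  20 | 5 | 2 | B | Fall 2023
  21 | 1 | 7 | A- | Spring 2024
SELECT c.id, p.name AS student, c.semester FROM enrollments c JOIN students p ON c.student_id = p.id

Execution result:
id | student | semester
1 | Alice Garcia | Fall 2023
2 | Alice Garcia | Fall 2024
3 | Bob Brown | Fall 2023
4 | Grace Martinez | Fall 2023
5 | Carol Wilson | Spring 2024
6 | Olivia Wilson | Spring 2024
7 | Grace Martinez | Spring 2024
8 | Sam Wilson | Fall 2024
9 | Grace Wilson | Fall 2024
10 | Sam Wilson | Spring 2024
11 | Grace Wilson | Fall 2023
12 | Carol Wilson | Fall 2024
13 | Carol Wilson | Fall 2024
14 | Bob Brown | Fall 2024
15 | Grace Wilson | Spring 2024
16 | Ivy Williams | Fall 2024
17 | Alice Garcia | Fall 2024
18 | Olivia Wilson | Fall 2024
19 | Olivia Wilson | Fall 2023
20 | Alice Garcia | Fall 2023
21 | Carol Wilson | Spring 2024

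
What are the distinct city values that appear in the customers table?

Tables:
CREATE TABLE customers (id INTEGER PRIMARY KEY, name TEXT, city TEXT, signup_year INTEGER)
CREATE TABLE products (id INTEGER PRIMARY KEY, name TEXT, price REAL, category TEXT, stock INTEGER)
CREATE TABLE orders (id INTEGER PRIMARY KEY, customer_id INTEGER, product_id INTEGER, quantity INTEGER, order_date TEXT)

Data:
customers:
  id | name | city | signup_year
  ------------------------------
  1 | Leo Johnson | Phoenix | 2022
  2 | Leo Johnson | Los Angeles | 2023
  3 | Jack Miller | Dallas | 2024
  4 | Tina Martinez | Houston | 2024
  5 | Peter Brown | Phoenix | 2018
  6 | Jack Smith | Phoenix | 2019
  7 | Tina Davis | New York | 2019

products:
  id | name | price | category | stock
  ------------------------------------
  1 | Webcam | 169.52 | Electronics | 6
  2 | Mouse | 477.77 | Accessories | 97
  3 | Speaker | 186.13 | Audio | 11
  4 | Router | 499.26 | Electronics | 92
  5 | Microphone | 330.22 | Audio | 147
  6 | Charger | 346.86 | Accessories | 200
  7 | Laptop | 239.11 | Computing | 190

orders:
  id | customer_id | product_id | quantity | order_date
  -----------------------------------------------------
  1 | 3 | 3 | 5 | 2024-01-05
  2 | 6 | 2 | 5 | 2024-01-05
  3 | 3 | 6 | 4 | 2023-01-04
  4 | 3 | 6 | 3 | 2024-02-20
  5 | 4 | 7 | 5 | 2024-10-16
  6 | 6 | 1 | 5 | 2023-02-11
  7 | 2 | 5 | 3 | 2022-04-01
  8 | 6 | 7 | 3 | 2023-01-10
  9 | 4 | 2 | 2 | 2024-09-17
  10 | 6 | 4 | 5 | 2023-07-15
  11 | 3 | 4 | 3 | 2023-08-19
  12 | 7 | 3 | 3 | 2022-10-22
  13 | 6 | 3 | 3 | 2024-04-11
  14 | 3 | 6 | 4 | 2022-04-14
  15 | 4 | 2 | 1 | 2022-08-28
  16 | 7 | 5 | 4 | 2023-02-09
SELECT DISTINCT city FROM customers

Execution result:
city
Phoenix
Los Angeles
Dallas
Houston
New York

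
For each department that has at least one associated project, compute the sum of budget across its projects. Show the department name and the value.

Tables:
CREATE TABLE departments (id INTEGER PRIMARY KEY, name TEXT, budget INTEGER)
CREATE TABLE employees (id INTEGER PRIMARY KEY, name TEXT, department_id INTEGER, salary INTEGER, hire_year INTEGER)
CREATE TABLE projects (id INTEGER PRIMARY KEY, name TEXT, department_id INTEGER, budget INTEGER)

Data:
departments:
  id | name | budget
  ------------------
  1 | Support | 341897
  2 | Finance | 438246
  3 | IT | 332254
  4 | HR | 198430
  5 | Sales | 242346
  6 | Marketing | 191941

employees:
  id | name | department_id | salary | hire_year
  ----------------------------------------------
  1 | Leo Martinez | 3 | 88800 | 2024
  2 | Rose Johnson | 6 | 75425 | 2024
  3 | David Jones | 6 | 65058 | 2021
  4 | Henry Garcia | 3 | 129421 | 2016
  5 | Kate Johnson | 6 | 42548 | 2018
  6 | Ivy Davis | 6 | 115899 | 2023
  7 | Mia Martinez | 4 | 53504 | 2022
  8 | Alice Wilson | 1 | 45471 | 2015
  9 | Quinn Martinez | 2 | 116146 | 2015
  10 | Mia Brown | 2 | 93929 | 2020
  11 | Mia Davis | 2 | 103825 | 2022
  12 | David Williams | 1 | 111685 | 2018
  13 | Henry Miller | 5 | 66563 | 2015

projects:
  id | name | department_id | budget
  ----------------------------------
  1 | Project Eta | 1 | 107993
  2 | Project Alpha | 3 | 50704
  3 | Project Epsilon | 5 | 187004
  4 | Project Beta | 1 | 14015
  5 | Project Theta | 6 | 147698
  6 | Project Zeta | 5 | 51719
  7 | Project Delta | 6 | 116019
SELECT p.name, SUM(c.budget) AS sum_budget FROM projects c JOIN departments p ON c.department_id = p.id GROUP BY p.id, p.name

Execution result:
name | sum_budget
Support | 122008
IT | 50704
Sales | 238723
Marketing | 263717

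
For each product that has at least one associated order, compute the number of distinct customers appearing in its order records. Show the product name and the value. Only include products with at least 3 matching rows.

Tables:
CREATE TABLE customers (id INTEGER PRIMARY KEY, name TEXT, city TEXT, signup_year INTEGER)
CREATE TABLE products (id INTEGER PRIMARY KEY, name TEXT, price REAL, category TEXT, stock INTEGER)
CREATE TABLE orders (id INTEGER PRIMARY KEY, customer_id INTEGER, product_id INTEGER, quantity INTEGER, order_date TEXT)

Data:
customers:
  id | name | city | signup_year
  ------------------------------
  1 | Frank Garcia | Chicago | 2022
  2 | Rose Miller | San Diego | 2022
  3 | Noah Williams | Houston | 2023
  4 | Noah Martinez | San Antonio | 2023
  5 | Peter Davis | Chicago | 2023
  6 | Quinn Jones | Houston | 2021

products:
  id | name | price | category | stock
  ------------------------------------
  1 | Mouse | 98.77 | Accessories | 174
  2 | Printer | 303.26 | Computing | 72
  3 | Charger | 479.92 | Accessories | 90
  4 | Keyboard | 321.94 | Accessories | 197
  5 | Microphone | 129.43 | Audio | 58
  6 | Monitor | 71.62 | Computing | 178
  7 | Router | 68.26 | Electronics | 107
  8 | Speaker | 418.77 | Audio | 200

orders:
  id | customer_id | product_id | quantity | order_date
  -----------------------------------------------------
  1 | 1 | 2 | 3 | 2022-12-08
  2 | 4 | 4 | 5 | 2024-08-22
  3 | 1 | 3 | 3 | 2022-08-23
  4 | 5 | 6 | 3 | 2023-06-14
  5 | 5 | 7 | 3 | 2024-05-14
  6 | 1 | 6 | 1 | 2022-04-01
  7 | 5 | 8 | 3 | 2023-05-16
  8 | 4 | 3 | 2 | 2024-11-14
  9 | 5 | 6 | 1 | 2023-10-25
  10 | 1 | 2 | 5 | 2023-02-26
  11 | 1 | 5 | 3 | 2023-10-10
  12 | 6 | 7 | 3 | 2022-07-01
SELECT p.name, COUNT(DISTINCT c.customer_id) AS distinct_customer_count FROM orders c JOIN products p ON c.product_id = p.id GROUP BY p.id, p.name HAVING COUNT(*) >= 3

Execution result:
name | distinct_customer_count
Monitor | 2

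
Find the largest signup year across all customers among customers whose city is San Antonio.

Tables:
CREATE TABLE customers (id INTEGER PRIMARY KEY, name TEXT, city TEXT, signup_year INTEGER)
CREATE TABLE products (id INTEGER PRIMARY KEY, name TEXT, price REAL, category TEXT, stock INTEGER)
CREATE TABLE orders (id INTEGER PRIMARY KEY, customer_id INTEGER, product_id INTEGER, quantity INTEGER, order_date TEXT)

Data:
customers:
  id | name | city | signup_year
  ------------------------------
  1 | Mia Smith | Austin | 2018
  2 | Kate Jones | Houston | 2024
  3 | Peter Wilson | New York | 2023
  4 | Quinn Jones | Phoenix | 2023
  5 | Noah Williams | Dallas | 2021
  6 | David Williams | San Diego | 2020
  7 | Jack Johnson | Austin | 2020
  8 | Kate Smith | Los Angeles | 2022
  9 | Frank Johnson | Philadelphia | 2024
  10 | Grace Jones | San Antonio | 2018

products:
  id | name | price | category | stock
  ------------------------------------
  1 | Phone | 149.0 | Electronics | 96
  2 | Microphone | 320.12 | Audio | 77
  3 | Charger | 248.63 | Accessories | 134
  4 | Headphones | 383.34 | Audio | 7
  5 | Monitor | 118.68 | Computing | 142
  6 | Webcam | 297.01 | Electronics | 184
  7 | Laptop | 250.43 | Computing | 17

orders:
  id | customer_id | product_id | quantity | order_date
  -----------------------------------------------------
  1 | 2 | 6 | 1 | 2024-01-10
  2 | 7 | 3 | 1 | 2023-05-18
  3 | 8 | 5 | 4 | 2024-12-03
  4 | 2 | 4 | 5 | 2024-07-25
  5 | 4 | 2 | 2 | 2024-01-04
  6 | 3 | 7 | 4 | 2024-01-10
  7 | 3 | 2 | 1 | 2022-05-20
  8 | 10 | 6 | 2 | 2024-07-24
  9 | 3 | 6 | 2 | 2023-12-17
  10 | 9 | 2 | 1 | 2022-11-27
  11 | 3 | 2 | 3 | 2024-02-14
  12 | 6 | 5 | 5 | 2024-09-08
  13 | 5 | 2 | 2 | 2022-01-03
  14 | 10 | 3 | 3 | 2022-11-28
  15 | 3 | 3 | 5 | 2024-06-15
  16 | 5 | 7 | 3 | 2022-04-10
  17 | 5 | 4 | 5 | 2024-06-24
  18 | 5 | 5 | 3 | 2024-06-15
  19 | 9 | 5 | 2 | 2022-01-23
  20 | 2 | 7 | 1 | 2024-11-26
SELECT MAX(signup_year) FROM customers WHERE city = 'San Antonio'

Execution result:
2018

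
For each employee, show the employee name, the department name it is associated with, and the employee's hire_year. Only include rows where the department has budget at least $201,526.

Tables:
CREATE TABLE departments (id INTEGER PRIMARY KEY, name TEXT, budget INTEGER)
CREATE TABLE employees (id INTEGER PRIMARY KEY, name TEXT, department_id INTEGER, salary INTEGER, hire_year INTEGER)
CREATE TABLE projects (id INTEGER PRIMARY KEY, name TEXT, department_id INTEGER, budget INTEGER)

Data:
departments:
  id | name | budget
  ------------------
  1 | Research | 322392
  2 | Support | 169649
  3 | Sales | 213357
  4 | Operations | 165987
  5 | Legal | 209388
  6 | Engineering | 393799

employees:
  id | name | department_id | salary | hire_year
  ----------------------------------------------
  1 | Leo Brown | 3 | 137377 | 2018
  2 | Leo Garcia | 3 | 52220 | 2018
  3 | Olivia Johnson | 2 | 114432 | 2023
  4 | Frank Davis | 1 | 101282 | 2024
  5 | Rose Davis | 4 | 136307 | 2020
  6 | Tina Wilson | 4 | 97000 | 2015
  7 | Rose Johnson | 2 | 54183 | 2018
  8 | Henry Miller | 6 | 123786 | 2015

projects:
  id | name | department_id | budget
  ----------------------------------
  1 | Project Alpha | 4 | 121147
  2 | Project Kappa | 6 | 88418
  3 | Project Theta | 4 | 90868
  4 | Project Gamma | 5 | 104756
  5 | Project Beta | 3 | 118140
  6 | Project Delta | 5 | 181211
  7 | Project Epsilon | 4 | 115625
SELECT c.name, p.name AS department, c.hire_year FROM employees c JOIN departments p ON c.department_id = p.id WHERE p.budget >= 201526

Execution result:
name | department | hire_year
Leo Brown | Sales | 2018
Leo Garcia | Sales | 2018
Frank Davis | Research | 2024
Henry Miller | Engineering | 2015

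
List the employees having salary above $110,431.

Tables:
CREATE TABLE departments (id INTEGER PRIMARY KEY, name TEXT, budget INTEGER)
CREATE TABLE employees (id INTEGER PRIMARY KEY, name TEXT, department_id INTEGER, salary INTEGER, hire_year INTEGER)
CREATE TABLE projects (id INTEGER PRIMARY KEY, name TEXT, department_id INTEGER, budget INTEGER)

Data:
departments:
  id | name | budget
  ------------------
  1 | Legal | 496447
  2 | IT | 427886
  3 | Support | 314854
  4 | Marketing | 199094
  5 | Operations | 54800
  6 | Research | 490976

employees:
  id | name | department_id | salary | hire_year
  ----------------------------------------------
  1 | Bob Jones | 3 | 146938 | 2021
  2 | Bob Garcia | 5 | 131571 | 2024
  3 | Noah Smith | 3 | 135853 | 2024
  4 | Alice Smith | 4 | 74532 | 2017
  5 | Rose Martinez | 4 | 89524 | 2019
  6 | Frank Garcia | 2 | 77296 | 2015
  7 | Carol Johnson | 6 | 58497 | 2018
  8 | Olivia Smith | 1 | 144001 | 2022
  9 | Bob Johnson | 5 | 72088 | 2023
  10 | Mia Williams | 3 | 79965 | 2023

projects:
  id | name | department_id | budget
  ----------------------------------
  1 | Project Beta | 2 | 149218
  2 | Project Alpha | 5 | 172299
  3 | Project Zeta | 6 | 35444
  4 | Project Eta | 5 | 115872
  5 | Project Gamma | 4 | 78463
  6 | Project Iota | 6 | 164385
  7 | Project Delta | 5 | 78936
SELECT name, salary FROM employees WHERE salary > 110431

Execution result:
name | salary
Bob Jones | 146938
Bob Garcia | 131571
Noah Smith | 135853
Olivia Smith | 144001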